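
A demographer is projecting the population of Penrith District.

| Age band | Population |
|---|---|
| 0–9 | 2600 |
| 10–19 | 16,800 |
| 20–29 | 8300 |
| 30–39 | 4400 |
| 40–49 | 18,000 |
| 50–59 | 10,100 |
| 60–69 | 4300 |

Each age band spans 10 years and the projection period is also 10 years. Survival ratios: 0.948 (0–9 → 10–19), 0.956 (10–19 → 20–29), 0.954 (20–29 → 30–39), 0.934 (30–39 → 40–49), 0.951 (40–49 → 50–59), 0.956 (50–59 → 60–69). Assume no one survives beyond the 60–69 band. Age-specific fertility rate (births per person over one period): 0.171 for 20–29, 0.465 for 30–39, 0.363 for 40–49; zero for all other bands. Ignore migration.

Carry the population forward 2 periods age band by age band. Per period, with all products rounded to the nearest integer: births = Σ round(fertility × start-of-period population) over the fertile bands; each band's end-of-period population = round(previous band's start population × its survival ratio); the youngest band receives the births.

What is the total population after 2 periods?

Period 1:
Births: 8300 * 0.171 = 1419, 4400 * 0.465 = 2046, 18000 * 0.363 = 6534 — total 9999
10–19: 2600 * 0.948 = 2465
20–29: 16800 * 0.956 = 16061
30–39: 8300 * 0.954 = 7918
40–49: 4400 * 0.934 = 4110
50–59: 18000 * 0.951 = 17118
60–69: 10100 * 0.956 = 9656
Population now: 0–9=9999, 10–19=2465, 20–29=16061, 30–39=7918, 40–49=4110, 50–59=17118, 60–69=9656
Period 2:
Births: 16061 * 0.171 = 2746, 7918 * 0.465 = 3682, 4110 * 0.363 = 1492 — total 7920
10–19: 9999 * 0.948 = 9479
20–29: 2465 * 0.956 = 2357
30–39: 16061 * 0.954 = 15322
40–49: 7918 * 0.934 = 7395
50–59: 4110 * 0.951 = 3909
60–69: 17118 * 0.956 = 16365
Population now: 0–9=7920, 10–19=9479, 20–29=2357, 30–39=15322, 40–49=7395, 50–59=3909, 60–69=16365
Total after period 2: 7920 + 9479 + 2357 + 15322 + 7395 + 3909 + 16365 = 62747

62747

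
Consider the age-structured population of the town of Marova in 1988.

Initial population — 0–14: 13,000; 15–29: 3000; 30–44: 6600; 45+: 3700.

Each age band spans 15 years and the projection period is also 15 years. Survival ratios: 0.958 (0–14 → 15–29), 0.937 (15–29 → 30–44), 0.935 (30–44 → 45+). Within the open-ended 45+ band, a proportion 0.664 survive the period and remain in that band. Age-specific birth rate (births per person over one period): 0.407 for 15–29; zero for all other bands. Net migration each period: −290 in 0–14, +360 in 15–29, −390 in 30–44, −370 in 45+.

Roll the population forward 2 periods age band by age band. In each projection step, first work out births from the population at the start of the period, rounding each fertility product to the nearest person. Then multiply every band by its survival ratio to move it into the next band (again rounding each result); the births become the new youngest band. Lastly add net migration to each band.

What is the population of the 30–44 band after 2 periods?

— Period 1 —
Births: 3000 × 0.407 = 1221
15–29: 13000 × 0.958 = 12454
30–44: 3000 × 0.937 = 2811
45+: 6600 × 0.935 + 3700 × 0.664 = 6171 + 2457 = 8628
Net migration: 0–14 − 290 → 931; 15–29 + 360 → 12814; 30–44 − 390 → 2421; 45+ − 370 → 8258
Population now: 0–14=931, 15–29=12814, 30–44=2421, 45+=8258
— Period 2 —
Births: 12814 × 0.407 = 5215
15–29: 931 × 0.958 = 892
30–44: 12814 × 0.937 = 12007
45+: 2421 × 0.935 + 8258 × 0.664 = 2264 + 5483 = 7747
Net migration: 0–14 − 290 → 4925; 15–29 + 360 → 1252; 30–44 − 390 → 11617; 45+ − 370 → 7377
Population now: 0–14=4925, 15–29=1252, 30–44=11617, 45+=7377

11617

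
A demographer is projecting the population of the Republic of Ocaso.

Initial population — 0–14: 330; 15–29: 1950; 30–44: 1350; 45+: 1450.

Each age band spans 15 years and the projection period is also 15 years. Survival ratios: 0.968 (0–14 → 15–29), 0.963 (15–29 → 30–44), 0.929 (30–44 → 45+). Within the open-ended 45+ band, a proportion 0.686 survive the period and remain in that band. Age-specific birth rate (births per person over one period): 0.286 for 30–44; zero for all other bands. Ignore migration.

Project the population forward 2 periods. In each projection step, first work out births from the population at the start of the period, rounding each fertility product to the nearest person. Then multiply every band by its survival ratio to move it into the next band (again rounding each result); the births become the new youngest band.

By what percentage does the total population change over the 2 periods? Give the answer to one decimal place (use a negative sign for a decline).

-11.3

After projecting period 1:
Births: 1350 × 0.286 = 386
15–29: 330 × 0.968 = 319
30–44: 1950 × 0.963 = 1878
45+: 1350 × 0.929 + 1450 × 0.686 = 1254 + 995 = 2249
Giving 386 / 319 / 1878 / 2249.
After projecting period 2:
Births: 1878 × 0.286 = 537
15–29: 386 × 0.968 = 374
30–44: 319 × 0.963 = 307
45+: 1878 × 0.929 + 2249 × 0.686 = 1745 + 1543 = 3288
Giving 537 / 374 / 307 / 3288.
Total: 5080 → 4506; change = -574; percentage change = -11.3%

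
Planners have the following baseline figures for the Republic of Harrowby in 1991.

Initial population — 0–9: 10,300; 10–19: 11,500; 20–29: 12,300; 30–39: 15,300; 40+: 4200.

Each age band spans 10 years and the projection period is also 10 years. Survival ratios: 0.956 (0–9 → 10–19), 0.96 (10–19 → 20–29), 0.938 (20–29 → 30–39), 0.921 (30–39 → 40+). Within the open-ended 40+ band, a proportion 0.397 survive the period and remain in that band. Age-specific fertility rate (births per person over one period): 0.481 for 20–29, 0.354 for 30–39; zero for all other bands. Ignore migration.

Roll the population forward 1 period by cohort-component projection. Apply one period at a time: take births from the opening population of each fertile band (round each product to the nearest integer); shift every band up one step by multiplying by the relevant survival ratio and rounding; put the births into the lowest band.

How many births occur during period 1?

11332

Period 1:
Births: 12300 × 0.481 = 5916  |  15300 × 0.354 = 5416 — total 11332
10–19: 10300 × 0.956 = 9847
20–29: 11500 × 0.96 = 11040
30–39: 12300 × 0.938 = 11537
40+: 15300 × 0.921 + 4200 × 0.397 = 14091 + 1667 = 15758
→ [11332, 9847, 11040, 11537, 15758]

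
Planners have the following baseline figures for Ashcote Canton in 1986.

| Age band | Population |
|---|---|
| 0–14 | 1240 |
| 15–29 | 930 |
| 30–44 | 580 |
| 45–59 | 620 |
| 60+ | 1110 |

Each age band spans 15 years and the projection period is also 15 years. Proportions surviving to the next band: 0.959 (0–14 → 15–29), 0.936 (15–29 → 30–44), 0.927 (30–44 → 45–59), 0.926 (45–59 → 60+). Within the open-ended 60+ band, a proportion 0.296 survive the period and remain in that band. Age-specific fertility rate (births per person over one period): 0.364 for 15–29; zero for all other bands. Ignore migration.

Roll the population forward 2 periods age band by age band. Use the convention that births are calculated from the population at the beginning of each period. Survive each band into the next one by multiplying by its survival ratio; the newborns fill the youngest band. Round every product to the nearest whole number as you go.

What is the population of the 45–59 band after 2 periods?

(Groups numbered youngest = 1 to oldest = 5.)
[period 1]
Births: 930 * 0.364 = 339
Group 2: 1240 * 0.959 = 1189
Group 3: 930 * 0.936 = 870
Group 4: 580 * 0.927 = 538
Group 5: 620 * 0.926 + 1110 * 0.296 = 574 + 329 = 903
End of period: [339, 1189, 870, 538, 903]
[period 2]
Births: 1189 * 0.364 = 433
Group 2: 339 * 0.959 = 325
Group 3: 1189 * 0.936 = 1113
Group 4: 870 * 0.927 = 806
Group 5: 538 * 0.926 + 903 * 0.296 = 498 + 267 = 765
End of period: [433, 325, 1113, 806, 765]

806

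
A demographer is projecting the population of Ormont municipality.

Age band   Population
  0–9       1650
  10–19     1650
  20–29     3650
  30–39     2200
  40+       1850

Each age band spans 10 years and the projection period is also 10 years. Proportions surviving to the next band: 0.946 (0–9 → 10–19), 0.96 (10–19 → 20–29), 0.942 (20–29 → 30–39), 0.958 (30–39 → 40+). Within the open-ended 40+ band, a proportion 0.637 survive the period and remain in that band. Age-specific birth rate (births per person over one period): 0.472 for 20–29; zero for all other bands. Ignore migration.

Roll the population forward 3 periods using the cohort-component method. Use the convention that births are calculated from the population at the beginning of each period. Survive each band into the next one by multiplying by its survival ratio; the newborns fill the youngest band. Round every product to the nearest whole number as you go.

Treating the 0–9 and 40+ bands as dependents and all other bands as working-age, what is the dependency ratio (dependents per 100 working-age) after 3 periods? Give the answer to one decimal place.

151.1

Numbering the bands 1..5 from youngest to oldest:
Period 1.
Births: 3650 × 0.472 = 1723
Band 2: 1650 × 0.946 = 1561
Band 3: 1650 × 0.96 = 1584
Band 4: 3650 × 0.942 = 3438
Band 5: 2200 × 0.958 + 1850 × 0.637 = 2108 + 1178 = 3286
Giving 1723 / 1561 / 1584 / 3438 / 3286.
Period 2.
Births: 1584 × 0.472 = 748
Band 2: 1723 × 0.946 = 1630
Band 3: 1561 × 0.96 = 1499
Band 4: 1584 × 0.942 = 1492
Band 5: 3438 × 0.958 + 3286 × 0.637 = 3294 + 2093 = 5387
Giving 748 / 1630 / 1499 / 1492 / 5387.
Period 3.
Births: 1499 × 0.472 = 708
Band 2: 748 × 0.946 = 708
Band 3: 1630 × 0.96 = 1565
Band 4: 1499 × 0.942 = 1412
Band 5: 1492 × 0.958 + 5387 × 0.637 = 1429 + 3432 = 4861
Giving 708 / 708 / 1565 / 1412 / 4861.
Dependents (band 0–9 + band 40+) = 708 + 4861 = 5569; working-age = 3685; ratio = 5569/3685 × 100 = 151.1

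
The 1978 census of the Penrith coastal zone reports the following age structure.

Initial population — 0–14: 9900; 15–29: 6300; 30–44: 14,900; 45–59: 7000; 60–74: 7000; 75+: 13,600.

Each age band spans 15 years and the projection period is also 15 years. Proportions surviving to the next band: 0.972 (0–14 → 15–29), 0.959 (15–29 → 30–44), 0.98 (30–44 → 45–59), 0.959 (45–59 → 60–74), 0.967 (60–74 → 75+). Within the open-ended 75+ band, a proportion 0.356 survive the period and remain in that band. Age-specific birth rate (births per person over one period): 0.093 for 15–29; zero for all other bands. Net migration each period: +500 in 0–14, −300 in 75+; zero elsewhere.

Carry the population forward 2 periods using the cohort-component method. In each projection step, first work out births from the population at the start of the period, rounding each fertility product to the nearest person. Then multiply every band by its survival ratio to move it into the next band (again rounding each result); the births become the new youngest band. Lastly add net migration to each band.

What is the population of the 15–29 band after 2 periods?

1056

— Period 1 —
Births: 6300 × 0.093 = 586
15–29: 9900 × 0.972 = 9623
30–44: 6300 × 0.959 = 6042
45–59: 14900 × 0.98 = 14602
60–74: 7000 × 0.959 = 6713
75+: 7000 × 0.967 + 13600 × 0.356 = 6769 + 4842 = 11611
Net migration: 0–14 + 500 → 1086; 75+ − 300 → 11311
End of period: [1086, 9623, 6042, 14602, 6713, 11311]
— Period 2 —
Births: 9623 × 0.093 = 895
15–29: 1086 × 0.972 = 1056
30–44: 9623 × 0.959 = 9228
45–59: 6042 × 0.98 = 5921
60–74: 14602 × 0.959 = 14003
75+: 6713 × 0.967 + 11311 × 0.356 = 6491 + 4027 = 10518
Net migration: 0–14 + 500 → 1395; 75+ − 300 → 10218
End of period: [1395, 1056, 9228, 5921, 14003, 10218]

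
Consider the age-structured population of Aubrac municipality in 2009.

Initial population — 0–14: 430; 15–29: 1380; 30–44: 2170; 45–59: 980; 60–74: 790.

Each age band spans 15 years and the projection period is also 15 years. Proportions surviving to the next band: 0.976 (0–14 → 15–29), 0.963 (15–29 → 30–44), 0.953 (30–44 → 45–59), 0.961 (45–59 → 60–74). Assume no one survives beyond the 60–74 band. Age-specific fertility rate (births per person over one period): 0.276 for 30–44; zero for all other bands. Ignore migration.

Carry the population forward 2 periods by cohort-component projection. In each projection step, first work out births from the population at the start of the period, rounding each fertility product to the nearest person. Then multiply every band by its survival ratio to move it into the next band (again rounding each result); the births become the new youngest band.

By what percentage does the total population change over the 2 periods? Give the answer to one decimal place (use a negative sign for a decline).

-19.8

(Groups numbered youngest = 1 to oldest = 5.)
— Period 1 —
Births: 2170 × 0.276 = 599
Group 2: 430 × 0.976 = 420
Group 3: 1380 × 0.963 = 1329
Group 4: 2170 × 0.953 = 2068
Group 5: 980 × 0.961 = 942
Population now: 0–14=599, 15–29=420, 30–44=1329, 45–59=2068, 60–74=942
— Period 2 —
Births: 1329 × 0.276 = 367
Group 2: 599 × 0.976 = 585
Group 3: 420 × 0.963 = 404
Group 4: 1329 × 0.953 = 1267
Group 5: 2068 × 0.961 = 1987
Population now: 0–14=367, 15–29=585, 30–44=404, 45–59=1267, 60–74=1987
Total: 5750 → 4610; change = -1140; percentage change = -19.8%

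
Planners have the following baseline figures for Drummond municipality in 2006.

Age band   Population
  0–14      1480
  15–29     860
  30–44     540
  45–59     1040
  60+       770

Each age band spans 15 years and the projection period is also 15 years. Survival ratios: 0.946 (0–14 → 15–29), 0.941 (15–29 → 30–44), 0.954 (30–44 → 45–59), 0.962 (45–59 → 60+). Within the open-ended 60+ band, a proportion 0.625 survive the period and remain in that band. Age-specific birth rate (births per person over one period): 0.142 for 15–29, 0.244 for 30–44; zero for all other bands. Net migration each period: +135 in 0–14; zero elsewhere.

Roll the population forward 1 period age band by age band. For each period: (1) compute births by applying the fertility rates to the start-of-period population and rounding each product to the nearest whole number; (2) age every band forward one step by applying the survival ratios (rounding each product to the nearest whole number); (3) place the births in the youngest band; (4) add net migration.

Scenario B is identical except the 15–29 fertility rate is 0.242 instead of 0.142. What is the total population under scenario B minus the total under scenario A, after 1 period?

Numbering the bands 1..5 from youngest to oldest:
— Period 1 —
Births: 860 * 0.142 = 122  |  540 * 0.244 = 132 → 254
Band 2: 1480 * 0.946 = 1400
Band 3: 860 * 0.941 = 809
Band 4: 540 * 0.954 = 515
Band 5: 1040 * 0.962 + 770 * 0.625 = 1000 + 481 = 1481
Net migration: Band 1 + 135 → 389
Population now: 0–14=389, 15–29=1400, 30–44=809, 45–59=515, 60+=1481
Scenario A total after 1 period: 4594
Scenario B projection —
— Period 1 —
Births: 860 * 0.242 = 208  |  540 * 0.244 = 132 → 340
Band 2: 1480 * 0.946 = 1400
Band 3: 860 * 0.941 = 809
Band 4: 540 * 0.954 = 515
Band 5: 1040 * 0.962 + 770 * 0.625 = 1000 + 481 = 1481
Net migration: Band 1 + 135 → 475
Population now: 0–14=475, 15–29=1400, 30–44=809, 45–59=515, 60+=1481
Scenario B total after 1 period: 4680
Difference B − A = 4680 − 4594 = 86

86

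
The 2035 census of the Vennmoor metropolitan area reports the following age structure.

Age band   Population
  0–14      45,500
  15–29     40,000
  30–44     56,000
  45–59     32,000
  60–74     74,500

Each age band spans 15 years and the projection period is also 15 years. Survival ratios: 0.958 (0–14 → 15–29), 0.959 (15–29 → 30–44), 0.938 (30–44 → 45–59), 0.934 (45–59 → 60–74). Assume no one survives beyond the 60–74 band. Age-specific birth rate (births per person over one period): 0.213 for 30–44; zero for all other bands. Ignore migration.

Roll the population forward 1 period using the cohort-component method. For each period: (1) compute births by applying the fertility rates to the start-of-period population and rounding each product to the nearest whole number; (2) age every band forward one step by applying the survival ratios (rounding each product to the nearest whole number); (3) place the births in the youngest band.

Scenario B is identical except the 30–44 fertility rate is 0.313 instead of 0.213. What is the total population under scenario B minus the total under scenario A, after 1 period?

Let band 1 be 0–14 through band 5 = 60–74.
[period 1]
Births: 56000 * 0.213 = 11928
Band 2: 45500 * 0.958 = 43589
Band 3: 40000 * 0.959 = 38360
Band 4: 56000 * 0.938 = 52528
Band 5: 32000 * 0.934 = 29888
Population now: 0–14=11928, 15–29=43589, 30–44=38360, 45–59=52528, 60–74=29888
Scenario A total after 1 period: 176293
Scenario B projection —
[period 1]
Births: 56000 * 0.313 = 17528
Band 2: 45500 * 0.958 = 43589
Band 3: 40000 * 0.959 = 38360
Band 4: 56000 * 0.938 = 52528
Band 5: 32000 * 0.934 = 29888
Population now: 0–14=17528, 15–29=43589, 30–44=38360, 45–59=52528, 60–74=29888
Scenario B total after 1 period: 181893
Difference B − A = 181893 − 176293 = 5600

5600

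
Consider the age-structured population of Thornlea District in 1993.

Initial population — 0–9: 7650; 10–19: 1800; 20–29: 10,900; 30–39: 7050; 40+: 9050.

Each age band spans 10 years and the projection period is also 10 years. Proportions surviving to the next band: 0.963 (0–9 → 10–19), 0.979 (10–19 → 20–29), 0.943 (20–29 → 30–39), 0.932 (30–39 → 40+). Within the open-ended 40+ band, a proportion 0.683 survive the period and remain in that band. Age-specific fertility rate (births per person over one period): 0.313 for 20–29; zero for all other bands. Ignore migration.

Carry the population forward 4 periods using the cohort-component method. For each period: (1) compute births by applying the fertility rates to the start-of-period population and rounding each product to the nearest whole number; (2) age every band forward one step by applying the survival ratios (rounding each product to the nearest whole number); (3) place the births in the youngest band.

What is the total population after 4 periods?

Let band 1 be 0–9 through band 5 = 40+.
[period 1]
Births: 10900 × 0.313 = 3412
Band 2: 7650 × 0.963 = 7367
Band 3: 1800 × 0.979 = 1762
Band 4: 10900 × 0.943 = 10279
Band 5: 7050 × 0.932 + 9050 × 0.683 = 6571 + 6181 = 12752
Giving 3412 / 7367 / 1762 / 10279 / 12752.
[period 2]
Births: 1762 × 0.313 = 552
Band 2: 3412 × 0.963 = 3286
Band 3: 7367 × 0.979 = 7212
Band 4: 1762 × 0.943 = 1662
Band 5: 10279 × 0.932 + 12752 × 0.683 = 9580 + 8710 = 18290
Giving 552 / 3286 / 7212 / 1662 / 18290.
[period 3]
Births: 7212 × 0.313 = 2257
Band 2: 552 × 0.963 = 532
Band 3: 3286 × 0.979 = 3217
Band 4: 7212 × 0.943 = 6801
Band 5: 1662 × 0.932 + 18290 × 0.683 = 1549 + 12492 = 14041
Giving 2257 / 532 / 3217 / 6801 / 14041.
[period 4]
Births: 3217 × 0.313 = 1007
Band 2: 2257 × 0.963 = 2173
Band 3: 532 × 0.979 = 521
Band 4: 3217 × 0.943 = 3034
Band 5: 6801 × 0.932 + 14041 × 0.683 = 6339 + 9590 = 15929
Giving 1007 / 2173 / 521 / 3034 / 15929.
Total after period 4: 1007 + 2173 + 521 + 3034 + 15929 = 22664

22664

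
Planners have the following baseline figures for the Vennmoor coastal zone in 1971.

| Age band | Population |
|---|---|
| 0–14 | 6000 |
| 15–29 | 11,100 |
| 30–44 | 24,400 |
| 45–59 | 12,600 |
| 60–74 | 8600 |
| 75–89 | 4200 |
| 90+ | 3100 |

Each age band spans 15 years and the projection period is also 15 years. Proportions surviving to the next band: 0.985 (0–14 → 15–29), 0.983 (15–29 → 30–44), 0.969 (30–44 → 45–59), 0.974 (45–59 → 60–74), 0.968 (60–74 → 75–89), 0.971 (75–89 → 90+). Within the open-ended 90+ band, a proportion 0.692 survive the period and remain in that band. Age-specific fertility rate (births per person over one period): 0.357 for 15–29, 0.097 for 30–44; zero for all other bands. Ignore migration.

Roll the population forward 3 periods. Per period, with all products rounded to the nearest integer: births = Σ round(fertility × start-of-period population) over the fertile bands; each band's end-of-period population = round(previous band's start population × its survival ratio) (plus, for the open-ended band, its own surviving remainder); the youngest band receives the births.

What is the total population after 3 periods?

Call the groups 1 to 7, youngest first.
[period 1]
Births: 11100 × 0.357 = 3963 ; 24400 × 0.097 = 2367 → 6330
Group 2: 6000 × 0.985 = 5910
Group 3: 11100 × 0.983 = 10911
Group 4: 24400 × 0.969 = 23644
Group 5: 12600 × 0.974 = 12272
Group 6: 8600 × 0.968 = 8325
Group 7: 4200 × 0.971 + 3100 × 0.692 = 4078 + 2145 = 6223
End of period: [6330, 5910, 10911, 23644, 12272, 8325, 6223]
[period 2]
Births: 5910 × 0.357 = 2110 ; 10911 × 0.097 = 1058 → 3168
Group 2: 6330 × 0.985 = 6235
Group 3: 5910 × 0.983 = 5810
Group 4: 10911 × 0.969 = 10573
Group 5: 23644 × 0.974 = 23029
Group 6: 12272 × 0.968 = 11879
Group 7: 8325 × 0.971 + 6223 × 0.692 = 8084 + 4306 = 12390
End of period: [3168, 6235, 5810, 10573, 23029, 11879, 12390]
[period 3]
Births: 6235 × 0.357 = 2226 ; 5810 × 0.097 = 564 → 2790
Group 2: 3168 × 0.985 = 3120
Group 3: 6235 × 0.983 = 6129
Group 4: 5810 × 0.969 = 5630
Group 5: 10573 × 0.974 = 10298
Group 6: 23029 × 0.968 = 22292
Group 7: 11879 × 0.971 + 12390 × 0.692 = 11535 + 8574 = 20109
End of period: [2790, 3120, 6129, 5630, 10298, 22292, 20109]
Total after period 3: 2790 + 3120 + 6129 + 5630 + 10298 + 22292 + 20109 = 70368

70368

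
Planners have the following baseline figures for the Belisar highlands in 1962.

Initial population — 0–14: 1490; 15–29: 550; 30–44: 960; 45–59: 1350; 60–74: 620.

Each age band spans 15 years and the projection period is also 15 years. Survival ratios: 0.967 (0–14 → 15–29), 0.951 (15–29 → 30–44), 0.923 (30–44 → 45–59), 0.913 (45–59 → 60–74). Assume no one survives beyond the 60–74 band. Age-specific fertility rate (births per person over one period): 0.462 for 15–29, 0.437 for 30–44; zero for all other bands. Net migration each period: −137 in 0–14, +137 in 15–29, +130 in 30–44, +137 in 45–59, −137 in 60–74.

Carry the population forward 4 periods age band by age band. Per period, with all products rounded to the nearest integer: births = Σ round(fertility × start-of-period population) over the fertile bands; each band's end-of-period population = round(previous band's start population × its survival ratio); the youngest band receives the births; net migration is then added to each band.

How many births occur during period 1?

Period 1:
Births: 550 * 0.462 = 254, 960 * 0.437 = 420 — total 674
15–29: 1490 * 0.967 = 1441
30–44: 550 * 0.951 = 523
45–59: 960 * 0.923 = 886
60–74: 1350 * 0.913 = 1233
Net migration: 0–14 − 137 → 537; 15–29 + 137 → 1578; 30–44 + 130 → 653; 45–59 + 137 → 1023; 60–74 − 137 → 1096
Giving 537 / 1578 / 653 / 1023 / 1096.

674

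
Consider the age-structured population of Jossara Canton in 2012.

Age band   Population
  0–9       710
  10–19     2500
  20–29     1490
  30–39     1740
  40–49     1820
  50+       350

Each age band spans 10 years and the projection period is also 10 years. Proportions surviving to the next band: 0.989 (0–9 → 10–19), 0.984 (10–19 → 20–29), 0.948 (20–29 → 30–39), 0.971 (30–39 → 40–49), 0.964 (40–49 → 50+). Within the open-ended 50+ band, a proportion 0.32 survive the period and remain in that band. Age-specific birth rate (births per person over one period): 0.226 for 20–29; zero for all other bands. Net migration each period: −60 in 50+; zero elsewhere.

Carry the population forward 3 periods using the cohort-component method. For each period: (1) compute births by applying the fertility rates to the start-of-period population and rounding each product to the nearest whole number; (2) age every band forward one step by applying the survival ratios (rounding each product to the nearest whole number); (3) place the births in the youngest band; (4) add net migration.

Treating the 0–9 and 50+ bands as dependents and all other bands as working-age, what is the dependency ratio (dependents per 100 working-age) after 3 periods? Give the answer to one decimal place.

55.5

Numbering the groups 1..6 from youngest to oldest:
Period 1:
Births: 1490 × 0.226 = 337
Group 2: 710 × 0.989 = 702
Group 3: 2500 × 0.984 = 2460
Group 4: 1490 × 0.948 = 1413
Group 5: 1740 × 0.971 = 1690
Group 6: 1820 × 0.964 + 350 × 0.32 = 1754 + 112 = 1866
Net migration: Group 6 − 60 → 1806
Giving 337 / 702 / 2460 / 1413 / 1690 / 1806.
Period 2:
Births: 2460 × 0.226 = 556
Group 2: 337 × 0.989 = 333
Group 3: 702 × 0.984 = 691
Group 4: 2460 × 0.948 = 2332
Group 5: 1413 × 0.971 = 1372
Group 6: 1690 × 0.964 + 1806 × 0.32 = 1629 + 578 = 2207
Net migration: Group 6 − 60 → 2147
Giving 556 / 333 / 691 / 2332 / 1372 / 2147.
Period 3:
Births: 691 × 0.226 = 156
Group 2: 556 × 0.989 = 550
Group 3: 333 × 0.984 = 328
Group 4: 691 × 0.948 = 655
Group 5: 2332 × 0.971 = 2264
Group 6: 1372 × 0.964 + 2147 × 0.32 = 1323 + 687 = 2010
Net migration: Group 6 − 60 → 1950
Giving 156 / 550 / 328 / 655 / 2264 / 1950.
Dependents (band 0–9 + band 50+) = 156 + 1950 = 2106; working-age = 3797; ratio = 2106/3797 × 100 = 55.5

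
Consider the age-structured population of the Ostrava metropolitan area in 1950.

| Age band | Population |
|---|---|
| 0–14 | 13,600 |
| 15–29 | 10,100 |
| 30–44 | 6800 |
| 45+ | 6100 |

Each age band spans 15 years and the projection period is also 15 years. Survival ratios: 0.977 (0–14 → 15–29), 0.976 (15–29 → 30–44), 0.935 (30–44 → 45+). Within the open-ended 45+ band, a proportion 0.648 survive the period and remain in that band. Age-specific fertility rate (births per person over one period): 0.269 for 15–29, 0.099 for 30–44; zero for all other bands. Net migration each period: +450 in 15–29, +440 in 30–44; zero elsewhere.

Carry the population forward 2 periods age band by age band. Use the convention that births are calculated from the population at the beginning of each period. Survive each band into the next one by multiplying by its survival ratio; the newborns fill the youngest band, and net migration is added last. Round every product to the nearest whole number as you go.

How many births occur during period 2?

Numbering the groups 1..4 from youngest to oldest:
After projecting period 1:
Births: 10100 × 0.269 = 2717  |  6800 × 0.099 = 673 → total 3390
Group 2: 13600 × 0.977 = 13287
Group 3: 10100 × 0.976 = 9858
Group 4: 6800 × 0.935 + 6100 × 0.648 = 6358 + 3953 = 10311
Net migration: Group 2 + 450 → 13737; Group 3 + 440 → 10298
End of period: [3390, 13737, 10298, 10311]
After projecting period 2:
Births: 13737 × 0.269 = 3695  |  10298 × 0.099 = 1020 → total 4715
Group 2: 3390 × 0.977 = 3312
Group 3: 13737 × 0.976 = 13407
Group 4: 10298 × 0.935 + 10311 × 0.648 = 9629 + 6682 = 16311
Net migration: Group 2 + 450 → 3762; Group 3 + 440 → 13847
End of period: [4715, 3762, 13847, 16311]

4715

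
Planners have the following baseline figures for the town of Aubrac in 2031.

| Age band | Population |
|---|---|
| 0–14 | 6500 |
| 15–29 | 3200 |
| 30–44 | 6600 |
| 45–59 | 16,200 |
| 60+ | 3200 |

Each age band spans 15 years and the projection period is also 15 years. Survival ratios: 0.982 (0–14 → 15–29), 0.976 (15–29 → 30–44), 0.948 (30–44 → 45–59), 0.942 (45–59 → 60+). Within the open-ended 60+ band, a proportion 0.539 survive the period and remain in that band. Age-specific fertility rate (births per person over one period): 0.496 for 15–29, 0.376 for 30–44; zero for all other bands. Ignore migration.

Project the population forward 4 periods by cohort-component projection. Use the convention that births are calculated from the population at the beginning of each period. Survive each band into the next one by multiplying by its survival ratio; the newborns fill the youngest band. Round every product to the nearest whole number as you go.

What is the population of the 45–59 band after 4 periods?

3697

(Groups numbered youngest = 1 to oldest = 5.)
[period 1]
Births: 3200 × 0.496 = 1587 ; 6600 × 0.376 = 2482 — total 4069
Group 2: 6500 × 0.982 = 6383
Group 3: 3200 × 0.976 = 3123
Group 4: 6600 × 0.948 = 6257
Group 5: 16200 × 0.942 + 3200 × 0.539 = 15260 + 1725 = 16985
Population now: 0–14=4069, 15–29=6383, 30–44=3123, 45–59=6257, 60+=16985
[period 2]
Births: 6383 × 0.496 = 3166 ; 3123 × 0.376 = 1174 — total 4340
Group 2: 4069 × 0.982 = 3996
Group 3: 6383 × 0.976 = 6230
Group 4: 3123 × 0.948 = 2961
Group 5: 6257 × 0.942 + 16985 × 0.539 = 5894 + 9155 = 15049
Population now: 0–14=4340, 15–29=3996, 30–44=6230, 45–59=2961, 60+=15049
[period 3]
Births: 3996 × 0.496 = 1982 ; 6230 × 0.376 = 2342 — total 4324
Group 2: 4340 × 0.982 = 4262
Group 3: 3996 × 0.976 = 3900
Group 4: 6230 × 0.948 = 5906
Group 5: 2961 × 0.942 + 15049 × 0.539 = 2789 + 8111 = 10900
Population now: 0–14=4324, 15–29=4262, 30–44=3900, 45–59=5906, 60+=10900
[period 4]
Births: 4262 × 0.496 = 2114 ; 3900 × 0.376 = 1466 — total 3580
Group 2: 4324 × 0.982 = 4246
Group 3: 4262 × 0.976 = 4160
Group 4: 3900 × 0.948 = 3697
Group 5: 5906 × 0.942 + 10900 × 0.539 = 5563 + 5875 = 11438
Population now: 0–14=3580, 15–29=4246, 30–44=4160, 45–59=3697, 60+=11438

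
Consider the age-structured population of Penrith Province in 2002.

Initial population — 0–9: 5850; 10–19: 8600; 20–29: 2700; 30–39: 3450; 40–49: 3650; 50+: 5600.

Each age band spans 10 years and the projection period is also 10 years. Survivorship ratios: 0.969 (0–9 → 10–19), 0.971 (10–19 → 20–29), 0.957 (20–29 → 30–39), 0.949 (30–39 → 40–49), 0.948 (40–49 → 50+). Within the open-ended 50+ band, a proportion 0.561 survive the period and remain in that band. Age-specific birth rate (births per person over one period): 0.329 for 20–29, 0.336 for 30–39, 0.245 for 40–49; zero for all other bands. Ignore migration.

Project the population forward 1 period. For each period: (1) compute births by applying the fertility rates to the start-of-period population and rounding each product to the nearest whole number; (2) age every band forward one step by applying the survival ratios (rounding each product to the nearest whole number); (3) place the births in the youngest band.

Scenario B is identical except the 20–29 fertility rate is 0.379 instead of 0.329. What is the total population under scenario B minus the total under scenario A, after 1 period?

(Bands numbered youngest = 1 to oldest = 6.)
After projecting period 1:
Births: 2700 × 0.329 = 888  |  3450 × 0.336 = 1159  |  3650 × 0.245 = 894 → total 2941
Band 2: 5850 × 0.969 = 5669
Band 3: 8600 × 0.971 = 8351
Band 4: 2700 × 0.957 = 2584
Band 5: 3450 × 0.949 = 3274
Band 6: 3650 × 0.948 + 5600 × 0.561 = 3460 + 3142 = 6602
End of period: [2941, 5669, 8351, 2584, 3274, 6602]
Scenario A total after 1 period: 29421
Scenario B projection —
After projecting period 1:
Births: 2700 × 0.379 = 1023  |  3450 × 0.336 = 1159  |  3650 × 0.245 = 894 → total 3076
Band 2: 5850 × 0.969 = 5669
Band 3: 8600 × 0.971 = 8351
Band 4: 2700 × 0.957 = 2584
Band 5: 3450 × 0.949 = 3274
Band 6: 3650 × 0.948 + 5600 × 0.561 = 3460 + 3142 = 6602
End of period: [3076, 5669, 8351, 2584, 3274, 6602]
Scenario B total after 1 period: 29556
Difference B − A = 29556 − 29421 = 135

135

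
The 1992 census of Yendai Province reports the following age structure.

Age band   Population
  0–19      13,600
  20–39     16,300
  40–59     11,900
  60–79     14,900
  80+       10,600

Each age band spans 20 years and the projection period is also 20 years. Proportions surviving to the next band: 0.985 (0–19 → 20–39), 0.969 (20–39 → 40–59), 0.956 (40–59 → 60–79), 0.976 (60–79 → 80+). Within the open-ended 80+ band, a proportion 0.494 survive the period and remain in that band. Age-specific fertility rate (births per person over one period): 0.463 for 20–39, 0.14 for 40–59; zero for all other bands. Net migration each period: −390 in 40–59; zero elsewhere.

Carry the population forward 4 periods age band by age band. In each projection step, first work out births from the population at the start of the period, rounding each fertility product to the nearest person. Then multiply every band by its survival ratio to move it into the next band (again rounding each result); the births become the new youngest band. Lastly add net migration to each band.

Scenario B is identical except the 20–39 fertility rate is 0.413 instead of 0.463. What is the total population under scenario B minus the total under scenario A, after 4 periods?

-2951

(Groups numbered youngest = 1 to oldest = 5.)
Period 1:
Births: 16300 * 0.463 = 7547 ; 11900 * 0.14 = 1666 → 9213
Group 2: 13600 * 0.985 = 13396
Group 3: 16300 * 0.969 = 15795
Group 4: 11900 * 0.956 = 11376
Group 5: 14900 * 0.976 + 10600 * 0.494 = 14542 + 5236 = 19778
Net migration: Group 3 − 390 → 15405
End of period: [9213, 13396, 15405, 11376, 19778]
Period 2:
Births: 13396 * 0.463 = 6202 ; 15405 * 0.14 = 2157 → 8359
Group 2: 9213 * 0.985 = 9075
Group 3: 13396 * 0.969 = 12981
Group 4: 15405 * 0.956 = 14727
Group 5: 11376 * 0.976 + 19778 * 0.494 = 11103 + 9770 = 20873
Net migration: Group 3 − 390 → 12591
End of period: [8359, 9075, 12591, 14727, 20873]
Period 3:
Births: 9075 * 0.463 = 4202 ; 12591 * 0.14 = 1763 → 5965
Group 2: 8359 * 0.985 = 8234
Group 3: 9075 * 0.969 = 8794
Group 4: 12591 * 0.956 = 12037
Group 5: 14727 * 0.976 + 20873 * 0.494 = 14374 + 10311 = 24685
Net migration: Group 3 − 390 → 8404
End of period: [5965, 8234, 8404, 12037, 24685]
Period 4:
Births: 8234 * 0.463 = 3812 ; 8404 * 0.14 = 1177 → 4989
Group 2: 5965 * 0.985 = 5876
Group 3: 8234 * 0.969 = 7979
Group 4: 8404 * 0.956 = 8034
Group 5: 12037 * 0.976 + 24685 * 0.494 = 11748 + 12194 = 23942
Net migration: Group 3 − 390 → 7589
End of period: [4989, 5876, 7589, 8034, 23942]
Scenario A total after 4 periods: 50430
Scenario B projection —
Period 1:
Births: 16300 * 0.413 = 6732 ; 11900 * 0.14 = 1666 → 8398
Group 2: 13600 * 0.985 = 13396
Group 3: 16300 * 0.969 = 15795
Group 4: 11900 * 0.956 = 11376
Group 5: 14900 * 0.976 + 10600 * 0.494 = 14542 + 5236 = 19778
Net migration: Group 3 − 390 → 15405
End of period: [8398, 13396, 15405, 11376, 19778]
Period 2:
Births: 13396 * 0.413 = 5533 ; 15405 * 0.14 = 2157 → 7690
Group 2: 8398 * 0.985 = 8272
Group 3: 13396 * 0.969 = 12981
Group 4: 15405 * 0.956 = 14727
Group 5: 11376 * 0.976 + 19778 * 0.494 = 11103 + 9770 = 20873
Net migration: Group 3 − 390 → 12591
End of period: [7690, 8272, 12591, 14727, 20873]
Period 3:
Births: 8272 * 0.413 = 3416 ; 12591 * 0.14 = 1763 → 5179
Group 2: 7690 * 0.985 = 7575
Group 3: 8272 * 0.969 = 8016
Group 4: 12591 * 0.956 = 12037
Group 5: 14727 * 0.976 + 20873 * 0.494 = 14374 + 10311 = 24685
Net migration: Group 3 − 390 → 7626
End of period: [5179, 7575, 7626, 12037, 24685]
Period 4:
Births: 7575 * 0.413 = 3128 ; 7626 * 0.14 = 1068 → 4196
Group 2: 5179 * 0.985 = 5101
Group 3: 7575 * 0.969 = 7340
Group 4: 7626 * 0.956 = 7290
Group 5: 12037 * 0.976 + 24685 * 0.494 = 11748 + 12194 = 23942
Net migration: Group 3 − 390 → 6950
End of period: [4196, 5101, 6950, 7290, 23942]
Scenario B total after 4 periods: 47479
Difference B − A = 47479 − 50430 = -2951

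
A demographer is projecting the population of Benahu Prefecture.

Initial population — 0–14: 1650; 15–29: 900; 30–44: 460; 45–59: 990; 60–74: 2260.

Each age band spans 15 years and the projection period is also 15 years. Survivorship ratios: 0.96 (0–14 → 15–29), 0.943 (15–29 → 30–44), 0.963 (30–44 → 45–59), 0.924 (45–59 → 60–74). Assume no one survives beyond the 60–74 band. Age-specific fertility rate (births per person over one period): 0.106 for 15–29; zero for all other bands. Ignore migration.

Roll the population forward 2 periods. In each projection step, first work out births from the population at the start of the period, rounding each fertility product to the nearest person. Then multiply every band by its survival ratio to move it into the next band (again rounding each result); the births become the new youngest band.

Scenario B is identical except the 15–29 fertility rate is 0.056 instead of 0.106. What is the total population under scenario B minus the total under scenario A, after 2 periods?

-122

Period 1:
Births: 900 * 0.106 = 95
15–29: 1650 * 0.96 = 1584
30–44: 900 * 0.943 = 849
45–59: 460 * 0.963 = 443
60–74: 990 * 0.924 = 915
Giving 95 / 1584 / 849 / 443 / 915.
Period 2:
Births: 1584 * 0.106 = 168
15–29: 95 * 0.96 = 91
30–44: 1584 * 0.943 = 1494
45–59: 849 * 0.963 = 818
60–74: 443 * 0.924 = 409
Giving 168 / 91 / 1494 / 818 / 409.
Scenario A total after 2 periods: 2980
Scenario B projection —
Period 1:
Births: 900 * 0.056 = 50
15–29: 1650 * 0.96 = 1584
30–44: 900 * 0.943 = 849
45–59: 460 * 0.963 = 443
60–74: 990 * 0.924 = 915
Giving 50 / 1584 / 849 / 443 / 915.
Period 2:
Births: 1584 * 0.056 = 89
15–29: 50 * 0.96 = 48
30–44: 1584 * 0.943 = 1494
45–59: 849 * 0.963 = 818
60–74: 443 * 0.924 = 409
Giving 89 / 48 / 1494 / 818 / 409.
Scenario B total after 2 periods: 2858
Difference B − A = 2858 − 2980 = -122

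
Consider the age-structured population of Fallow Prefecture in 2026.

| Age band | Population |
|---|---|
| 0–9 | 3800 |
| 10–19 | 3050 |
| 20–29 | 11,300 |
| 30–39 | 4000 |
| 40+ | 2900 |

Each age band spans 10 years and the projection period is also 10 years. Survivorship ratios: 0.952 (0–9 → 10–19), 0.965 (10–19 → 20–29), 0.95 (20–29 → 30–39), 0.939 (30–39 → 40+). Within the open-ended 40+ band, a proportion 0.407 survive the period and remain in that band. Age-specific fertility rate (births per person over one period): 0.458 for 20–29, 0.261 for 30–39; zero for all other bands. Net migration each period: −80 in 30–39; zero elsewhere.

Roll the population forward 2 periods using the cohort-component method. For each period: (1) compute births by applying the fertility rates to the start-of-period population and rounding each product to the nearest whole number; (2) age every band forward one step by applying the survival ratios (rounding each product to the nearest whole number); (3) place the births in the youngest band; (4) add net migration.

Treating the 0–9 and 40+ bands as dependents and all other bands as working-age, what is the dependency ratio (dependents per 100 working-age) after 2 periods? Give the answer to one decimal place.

Call the groups 1 to 5, youngest first.
— Period 1 —
Births: 11300 * 0.458 = 5175 ; 4000 * 0.261 = 1044 — total 6219
Group 2: 3800 * 0.952 = 3618
Group 3: 3050 * 0.965 = 2943
Group 4: 11300 * 0.95 = 10735
Group 5: 4000 * 0.939 + 2900 * 0.407 = 3756 + 1180 = 4936
Net migration: Group 4 − 80 → 10655
→ [6219, 3618, 2943, 10655, 4936]
— Period 2 —
Births: 2943 * 0.458 = 1348 ; 10655 * 0.261 = 2781 — total 4129
Group 2: 6219 * 0.952 = 5920
Group 3: 3618 * 0.965 = 3491
Group 4: 2943 * 0.95 = 2796
Group 5: 10655 * 0.939 + 4936 * 0.407 = 10005 + 2009 = 12014
Net migration: Group 4 − 80 → 2716
→ [4129, 5920, 3491, 2716, 12014]
Dependents (band 0–9 + band 40+) = 4129 + 12014 = 16143; working-age = 12127; ratio = 16143/12127 × 100 = 133.1

133.1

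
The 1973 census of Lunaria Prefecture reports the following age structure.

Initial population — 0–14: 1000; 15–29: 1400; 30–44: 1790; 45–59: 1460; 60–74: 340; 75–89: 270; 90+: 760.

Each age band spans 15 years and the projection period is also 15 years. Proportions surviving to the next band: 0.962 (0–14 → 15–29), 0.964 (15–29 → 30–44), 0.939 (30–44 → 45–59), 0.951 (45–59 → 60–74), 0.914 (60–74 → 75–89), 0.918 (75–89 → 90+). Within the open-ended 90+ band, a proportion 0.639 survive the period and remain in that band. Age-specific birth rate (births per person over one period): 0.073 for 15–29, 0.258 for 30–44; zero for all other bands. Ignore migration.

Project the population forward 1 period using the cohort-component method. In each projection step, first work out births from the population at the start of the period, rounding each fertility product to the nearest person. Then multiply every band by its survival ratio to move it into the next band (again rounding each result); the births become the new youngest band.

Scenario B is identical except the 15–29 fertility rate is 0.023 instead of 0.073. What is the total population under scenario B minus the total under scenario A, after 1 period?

-70

Numbering the bands 1..7 from youngest to oldest:
Period 1.
Births: 1400 × 0.073 = 102, 1790 × 0.258 = 462 → total 564
Band 2: 1000 × 0.962 = 962
Band 3: 1400 × 0.964 = 1350
Band 4: 1790 × 0.939 = 1681
Band 5: 1460 × 0.951 = 1388
Band 6: 340 × 0.914 = 311
Band 7: 270 × 0.918 + 760 × 0.639 = 248 + 486 = 734
Giving 564 / 962 / 1350 / 1681 / 1388 / 311 / 734.
Scenario A total after 1 period: 6990
Scenario B projection —
Period 1.
Births: 1400 × 0.023 = 32, 1790 × 0.258 = 462 → total 494
Band 2: 1000 × 0.962 = 962
Band 3: 1400 × 0.964 = 1350
Band 4: 1790 × 0.939 = 1681
Band 5: 1460 × 0.951 = 1388
Band 6: 340 × 0.914 = 311
Band 7: 270 × 0.918 + 760 × 0.639 = 248 + 486 = 734
Giving 494 / 962 / 1350 / 1681 / 1388 / 311 / 734.
Scenario B total after 1 period: 6920
Difference B − A = 6920 − 6990 = -70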